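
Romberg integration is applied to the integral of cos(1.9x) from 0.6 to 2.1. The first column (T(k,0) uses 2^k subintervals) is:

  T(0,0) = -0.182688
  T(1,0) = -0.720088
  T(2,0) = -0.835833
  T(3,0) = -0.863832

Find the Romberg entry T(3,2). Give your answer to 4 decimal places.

T(2,1) = (4·(-0.835833) − (-0.720088)) / 3 = -0.874415
T(3,1) = (4·(-0.863832) − (-0.835833)) / 3 = -0.873165
T(3,2) = -0.873165 + (-0.873165 − (-0.874415))/15 = -0.873082

-0.8731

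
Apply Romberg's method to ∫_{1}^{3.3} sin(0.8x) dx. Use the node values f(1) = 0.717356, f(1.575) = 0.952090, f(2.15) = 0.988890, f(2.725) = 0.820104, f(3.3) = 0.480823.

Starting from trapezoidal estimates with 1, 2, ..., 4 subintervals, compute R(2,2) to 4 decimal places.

1.9669

R(0,0) (trapezoid, 1 panel, h=2.3000): 1.377906
R(1,0) (trapezoid, 2 panels, h=1.1500): 1.826176
R(2,0) (trapezoid, 4 panels, h=0.5750): 1.932100
R(1,1) = 1.826176 + (1.826176 − 1.377906)/3 = 1.975599
R(2,1) = 1.932100 + (1.932100 − 1.826176)/3 = 1.967408
R(2,2) = 1.967408 + (1.967408 − 1.975599)/15 = 1.966862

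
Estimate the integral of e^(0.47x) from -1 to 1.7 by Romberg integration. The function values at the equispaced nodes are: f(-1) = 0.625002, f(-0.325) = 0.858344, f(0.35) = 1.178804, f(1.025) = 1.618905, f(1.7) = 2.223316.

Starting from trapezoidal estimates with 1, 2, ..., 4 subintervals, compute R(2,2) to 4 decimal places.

R(0,0) (trapezoid, 1 panel, h=2.7000): 3.845229
R(1,0) (trapezoid, 2 panels, h=1.3500): 3.514000
R(2,0) (trapezoid, 4 panels, h=0.6750): 3.429143
R(1,1) = 3.514000 + (3.514000 − 3.845229)/3 = 3.403590
R(2,1) = 3.429143 + (3.429143 − 3.514000)/3 = 3.400857
R(2,2) = 3.400857 + (3.400857 − 3.403590)/15 = 3.400675

3.4007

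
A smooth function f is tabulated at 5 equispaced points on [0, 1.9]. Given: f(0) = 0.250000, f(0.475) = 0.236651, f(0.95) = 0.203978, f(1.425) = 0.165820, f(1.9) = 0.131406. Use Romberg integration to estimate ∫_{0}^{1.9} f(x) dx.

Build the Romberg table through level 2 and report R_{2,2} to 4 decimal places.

0.3799

R_{0,0} (trapezoid, 1 panel, h=1.9000): 0.362336
R_{1,0} (trapezoid, 2 panels, h=0.9500): 0.374947
R_{2,0} (trapezoid, 4 panels, h=0.4750): 0.378647
R_{1,1} = 0.374947 + (0.374947 − 0.362336)/3 = 0.379151
R_{2,1} = 0.378647 + (0.378647 − 0.374947)/3 = 0.379880
R_{2,2} = 0.379880 + (0.379880 − 0.379151)/15 = 0.379929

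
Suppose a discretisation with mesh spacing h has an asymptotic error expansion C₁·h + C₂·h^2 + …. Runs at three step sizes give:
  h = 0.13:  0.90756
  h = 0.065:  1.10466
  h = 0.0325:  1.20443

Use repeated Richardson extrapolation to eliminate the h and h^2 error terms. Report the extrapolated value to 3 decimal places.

First eliminate the h term (factor 2^1 = 2):
  B₁ = (2·1.10466 − 0.90756)/1 = 1.30176
  B₂ = (2·1.20443 − 1.10466)/1 = 1.30420
Then eliminate the h^2 term (factor 2^2 = 4):
  (4·1.30420 − 1.30176)/3 = 1.30501

1.305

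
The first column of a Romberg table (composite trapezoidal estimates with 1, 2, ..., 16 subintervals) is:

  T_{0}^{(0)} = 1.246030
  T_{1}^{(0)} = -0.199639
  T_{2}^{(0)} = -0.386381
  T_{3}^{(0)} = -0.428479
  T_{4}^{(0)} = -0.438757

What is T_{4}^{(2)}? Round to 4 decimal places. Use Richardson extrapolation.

-0.4422

Richardson extrapolation on the trapezoidal column (denominator 4−1=3):
T_{3}^{(1)} = -0.428479 + (-0.428479 − (-0.386381))/3 = -0.442512
T_{4}^{(1)} = -0.438757 + (-0.438757 − (-0.428479))/3 = -0.442183
T_{4}^{(2)} = (16·(-0.442183) − (-0.442512)) / 15 = -0.442161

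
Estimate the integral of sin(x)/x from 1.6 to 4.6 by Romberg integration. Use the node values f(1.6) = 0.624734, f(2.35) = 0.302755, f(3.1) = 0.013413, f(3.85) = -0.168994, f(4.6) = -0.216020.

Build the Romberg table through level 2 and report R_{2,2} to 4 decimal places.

R_{0,0} (trapezoid, 1 panel, h=3.0000): 0.613071
R_{1,0} (trapezoid, 2 panels, h=1.5000): 0.326655
R_{2,0} (trapezoid, 4 panels, h=0.7500): 0.263648
R_{1,1} = 0.326655 + (0.326655 − 0.613071)/3 = 0.231183
R_{2,1} = 0.263648 + (0.263648 − 0.326655)/3 = 0.242646
R_{2,2} = 0.242646 + (0.242646 − 0.231183)/15 = 0.243410

0.2434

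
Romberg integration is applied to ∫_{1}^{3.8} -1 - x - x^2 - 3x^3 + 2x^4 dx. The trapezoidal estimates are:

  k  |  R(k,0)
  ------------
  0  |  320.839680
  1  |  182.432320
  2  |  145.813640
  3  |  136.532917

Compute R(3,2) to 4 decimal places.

Richardson extrapolation on the trapezoidal column (denominator 4−1=3):
R(2,1) = (4·145.813640 − 182.432320) / 3 = 133.607413
R(3,1) = (4·136.532917 − 145.813640) / 3 = 133.439343
R(3,2) = 133.439343 + (133.439343 − 133.607413)/15 = 133.428138

133.4281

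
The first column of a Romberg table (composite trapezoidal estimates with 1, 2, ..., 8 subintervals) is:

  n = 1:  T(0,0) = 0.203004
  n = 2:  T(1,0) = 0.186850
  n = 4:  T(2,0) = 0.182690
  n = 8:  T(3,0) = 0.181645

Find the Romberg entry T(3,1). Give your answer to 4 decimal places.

0.1813

T(3,1) = (4·0.181645 − 0.182690) / 3 = 0.181297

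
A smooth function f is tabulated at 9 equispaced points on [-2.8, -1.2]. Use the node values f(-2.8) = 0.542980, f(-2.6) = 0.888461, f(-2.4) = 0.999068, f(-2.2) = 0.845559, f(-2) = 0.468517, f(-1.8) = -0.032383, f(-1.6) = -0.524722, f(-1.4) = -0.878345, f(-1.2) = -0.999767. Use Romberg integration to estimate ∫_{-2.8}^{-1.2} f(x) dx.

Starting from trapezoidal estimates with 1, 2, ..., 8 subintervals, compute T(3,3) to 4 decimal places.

0.3147

T(0,0) (trapezoid, 1 panel, h=1.6000): -0.365430
T(1,0) (trapezoid, 2 panels, h=0.8000): 0.192099
T(2,0) (trapezoid, 4 panels, h=0.4000): 0.285788
T(3,0) (trapezoid, 8 panels, h=0.2000): 0.307552
T(1,1) = 0.192099 + (0.192099 − (-0.365430))/3 = 0.377942
T(2,1) = 0.285788 + (0.285788 − 0.192099)/3 = 0.317018
T(3,1) = 0.307552 + (0.307552 − 0.285788)/3 = 0.314807
T(2,2) = 0.317018 + (0.317018 − 0.377942)/15 = 0.312956
T(3,2) = 0.314807 + (0.314807 − 0.317018)/15 = 0.314660
T(3,3) = 0.314660 + (0.314660 − 0.312956)/63 = 0.314687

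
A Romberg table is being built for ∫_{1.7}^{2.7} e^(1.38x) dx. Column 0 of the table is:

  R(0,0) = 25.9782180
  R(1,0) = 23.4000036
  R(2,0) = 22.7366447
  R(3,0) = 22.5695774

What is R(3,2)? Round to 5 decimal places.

22.51378

R(2,1) = (4·22.7366447 − 23.4000036) / 3 = 22.5155251
R(3,1) = (4·22.5695774 − 22.7366447) / 3 = 22.5138883
R(3,2) = (16·22.5138883 − 22.5155251) / 15 = 22.5137792
(Column j=1 coincides with Simpson's rule on the same nodes.)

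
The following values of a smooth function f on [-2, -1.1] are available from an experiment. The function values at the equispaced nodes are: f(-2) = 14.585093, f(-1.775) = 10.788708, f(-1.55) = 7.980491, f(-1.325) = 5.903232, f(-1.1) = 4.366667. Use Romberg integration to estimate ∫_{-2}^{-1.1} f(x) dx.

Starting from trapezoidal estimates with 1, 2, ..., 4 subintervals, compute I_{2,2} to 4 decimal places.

I_{0,0} (trapezoid, 1 panel, h=0.9000): 8.528292
I_{1,0} (trapezoid, 2 panels, h=0.4500): 7.855367
I_{2,0} (trapezoid, 4 panels, h=0.2250): 7.683370
I_{1,1} = 7.855367 + (7.855367 − 8.528292)/3 = 7.631059
I_{2,1} = 7.683370 + (7.683370 − 7.855367)/3 = 7.626038
I_{2,2} = 7.626038 + (7.626038 − 7.631059)/15 = 7.625703

7.6257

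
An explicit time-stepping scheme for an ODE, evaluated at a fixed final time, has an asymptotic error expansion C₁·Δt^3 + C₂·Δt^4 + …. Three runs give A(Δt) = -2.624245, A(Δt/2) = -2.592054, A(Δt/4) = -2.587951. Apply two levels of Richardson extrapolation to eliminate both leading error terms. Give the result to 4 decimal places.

-2.5874

First eliminate the Δt^3 term (factor 2^3 = 8):
  B₁ = (8·(-2.592054) − (-2.624245))/7 = -2.587455
  B₂ = (8·(-2.587951) − (-2.592054))/7 = -2.587365
Then eliminate the Δt^4 term (factor 2^4 = 16):
  (16·(-2.587365) − (-2.587455))/15 = -2.587359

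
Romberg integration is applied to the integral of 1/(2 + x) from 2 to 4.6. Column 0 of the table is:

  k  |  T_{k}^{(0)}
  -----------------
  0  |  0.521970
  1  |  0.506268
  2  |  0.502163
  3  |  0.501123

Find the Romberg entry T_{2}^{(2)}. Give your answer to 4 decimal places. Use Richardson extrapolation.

0.5008

T_{1}^{(1)} = (4·0.506268 − 0.521970) / 3 = 0.501034
T_{2}^{(1)} = 0.502163 + (0.502163 − 0.506268)/3 = 0.500795
T_{2}^{(2)} = (16·0.500795 − 0.501034) / 15 = 0.500779
(Column j=1 coincides with Simpson's rule on the same nodes.)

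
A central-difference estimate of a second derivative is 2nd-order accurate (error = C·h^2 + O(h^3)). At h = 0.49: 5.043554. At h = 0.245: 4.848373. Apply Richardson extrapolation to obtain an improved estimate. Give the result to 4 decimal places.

The leading error scales as h^2; refining by a factor of 2 reduces it by 2^2 = 4.
Extrapolated value = (4·A(h/2) − A(h)) / (4 − 1)
= (4·4.848373 − 5.043554) / 3
= 14.349938 / 3 = 4.783313

4.7833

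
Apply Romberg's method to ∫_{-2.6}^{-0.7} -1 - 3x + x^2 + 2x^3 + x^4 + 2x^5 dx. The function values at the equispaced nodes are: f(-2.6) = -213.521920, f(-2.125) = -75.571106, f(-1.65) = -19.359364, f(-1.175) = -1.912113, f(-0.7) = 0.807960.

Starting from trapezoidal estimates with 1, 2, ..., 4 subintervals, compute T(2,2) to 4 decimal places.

T(0,0) (trapezoid, 1 panel, h=1.9000): -202.078262
T(1,0) (trapezoid, 2 panels, h=0.9500): -119.430527
T(2,0) (trapezoid, 4 panels, h=0.4750): -96.519792
T(1,1) = -119.430527 + (-119.430527 − (-202.078262))/3 = -91.881282
T(2,1) = -96.519792 + (-96.519792 − (-119.430527))/3 = -88.882880
T(2,2) = -88.882880 + (-88.882880 − (-91.881282))/15 = -88.682987

-88.6830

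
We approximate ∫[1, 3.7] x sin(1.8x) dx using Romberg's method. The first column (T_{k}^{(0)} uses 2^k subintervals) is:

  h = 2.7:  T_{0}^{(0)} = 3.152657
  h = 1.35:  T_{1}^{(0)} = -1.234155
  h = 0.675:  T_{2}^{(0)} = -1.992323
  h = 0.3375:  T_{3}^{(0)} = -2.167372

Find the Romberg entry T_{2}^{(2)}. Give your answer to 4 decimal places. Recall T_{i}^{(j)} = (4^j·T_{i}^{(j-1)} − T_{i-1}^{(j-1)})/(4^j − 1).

-2.2150

T_{1}^{(1)} = (4·(-1.234155) − 3.152657) / 3 = -2.696426
T_{2}^{(1)} = (4·(-1.992323) − (-1.234155)) / 3 = -2.245046
T_{2}^{(2)} = (16·(-2.245046) − (-2.696426)) / 15 = -2.214954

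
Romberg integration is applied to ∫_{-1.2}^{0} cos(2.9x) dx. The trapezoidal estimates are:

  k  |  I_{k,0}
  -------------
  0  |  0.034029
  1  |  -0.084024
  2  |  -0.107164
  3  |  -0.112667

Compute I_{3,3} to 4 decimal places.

Richardson extrapolation on the trapezoidal column (denominator 4−1=3):
I_{1,1} = (4·(-0.084024) − 0.034029) / 3 = -0.123375
I_{2,1} = (4·(-0.107164) − (-0.084024)) / 3 = -0.114877
I_{3,1} = -0.112667 + (-0.112667 − (-0.107164))/3 = -0.114501
I_{2,2} = -0.114877 + (-0.114877 − (-0.123375))/15 = -0.114310
I_{3,2} = -0.114501 + (-0.114501 − (-0.114877))/15 = -0.114476
I_{3,3} = -0.114476 + (-0.114476 − (-0.114310))/63 = -0.114479

-0.1145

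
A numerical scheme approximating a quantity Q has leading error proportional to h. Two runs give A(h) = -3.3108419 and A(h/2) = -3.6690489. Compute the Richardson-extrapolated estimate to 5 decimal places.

-4.02726

Extrapolated value = (2·A(h/2) − A(h)) / (2 − 1)
= (2·(-3.6690489) − (-3.3108419)) / 1
= -4.0272559 / 1 = -4.0272559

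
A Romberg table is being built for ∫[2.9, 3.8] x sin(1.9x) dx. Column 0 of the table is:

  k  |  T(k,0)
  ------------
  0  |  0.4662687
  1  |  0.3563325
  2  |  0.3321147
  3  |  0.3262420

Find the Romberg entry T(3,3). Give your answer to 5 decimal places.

T(1,1) = 0.3563325 + (0.3563325 − 0.4662687)/3 = 0.3196871
T(2,1) = 0.3321147 + (0.3321147 − 0.3563325)/3 = 0.3240421
T(3,1) = (4·0.3262420 − 0.3321147) / 3 = 0.3242844
T(2,2) = 0.3240421 + (0.3240421 − 0.3196871)/15 = 0.3243324
T(3,2) = 0.3242844 + (0.3242844 − 0.3240421)/15 = 0.3243006
T(3,3) = (64·0.3243006 − 0.3243324) / 63 = 0.3243001

0.32430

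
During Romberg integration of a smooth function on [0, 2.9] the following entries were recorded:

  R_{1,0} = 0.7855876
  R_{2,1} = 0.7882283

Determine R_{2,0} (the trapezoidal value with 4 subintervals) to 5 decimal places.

From R_{2,1} = (4·R_{2,0} − R_{1,0})/3, solve for R_{2,0}:
4·R_{2,0} = 3·0.7882283 + 0.7855876 = 3.1502725
R_{2,0} = 0.7875681

0.78757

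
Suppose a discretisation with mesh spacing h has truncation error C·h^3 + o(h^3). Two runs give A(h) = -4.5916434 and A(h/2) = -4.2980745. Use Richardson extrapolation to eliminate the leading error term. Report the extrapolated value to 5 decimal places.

The leading error scales as h^3; refining by a factor of 2 reduces it by 2^3 = 8.
Extrapolated value = (8·A(h/2) − A(h)) / (8 − 1)
= (8·(-4.2980745) − (-4.5916434)) / 7
= -29.7929526 / 7 = -4.2561361

-4.25614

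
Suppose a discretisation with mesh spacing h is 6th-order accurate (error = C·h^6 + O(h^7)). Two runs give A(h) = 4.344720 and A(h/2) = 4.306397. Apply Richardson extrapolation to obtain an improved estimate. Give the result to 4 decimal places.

The leading error scales as h^6; refining by a factor of 2 reduces it by 2^6 = 64.
Extrapolated value = (64·A(h/2) − A(h)) / (64 − 1)
= (64·4.306397 − 4.344720) / 63
= 271.264688 / 63 = 4.305789

4.3058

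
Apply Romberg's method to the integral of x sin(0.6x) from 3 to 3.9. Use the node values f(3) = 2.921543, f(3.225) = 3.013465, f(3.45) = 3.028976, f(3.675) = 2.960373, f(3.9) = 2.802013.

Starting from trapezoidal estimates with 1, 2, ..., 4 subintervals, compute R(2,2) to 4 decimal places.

2.6758

R(0,0) (trapezoid, 1 panel, h=0.9000): 2.575600
R(1,0) (trapezoid, 2 panels, h=0.4500): 2.650839
R(2,0) (trapezoid, 4 panels, h=0.2250): 2.669533
R(1,1) = 2.650839 + (2.650839 − 2.575600)/3 = 2.675919
R(2,1) = 2.669533 + (2.669533 − 2.650839)/3 = 2.675764
R(2,2) = 2.675764 + (2.675764 − 2.675919)/15 = 2.675754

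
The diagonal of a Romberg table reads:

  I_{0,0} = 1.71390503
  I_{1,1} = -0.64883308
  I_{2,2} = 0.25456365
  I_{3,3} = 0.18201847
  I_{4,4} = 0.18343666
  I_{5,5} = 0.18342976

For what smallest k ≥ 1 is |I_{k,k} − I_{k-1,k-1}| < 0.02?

k = 4

|I_{1,1} − I_{0,0}| = 2.36273811 ≥ 0.02
|I_{2,2} − I_{1,1}| = 0.90339673 ≥ 0.02
|I_{3,3} − I_{2,2}| = 0.07254518 ≥ 0.02
|I_{4,4} − I_{3,3}| = 0.00141819 < 0.02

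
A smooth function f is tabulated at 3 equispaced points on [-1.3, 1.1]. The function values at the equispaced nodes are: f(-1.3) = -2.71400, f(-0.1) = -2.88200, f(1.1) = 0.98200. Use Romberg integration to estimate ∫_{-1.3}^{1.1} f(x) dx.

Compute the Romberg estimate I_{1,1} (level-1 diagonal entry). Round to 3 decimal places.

I_{0,0} (trapezoid, 1 panel, h=2.4000): -2.07840
I_{1,0} (trapezoid, 2 panels, h=1.2000): -4.49760
I_{1,1} = -4.49760 + (-4.49760 − (-2.07840))/3 = -5.30400

-5.304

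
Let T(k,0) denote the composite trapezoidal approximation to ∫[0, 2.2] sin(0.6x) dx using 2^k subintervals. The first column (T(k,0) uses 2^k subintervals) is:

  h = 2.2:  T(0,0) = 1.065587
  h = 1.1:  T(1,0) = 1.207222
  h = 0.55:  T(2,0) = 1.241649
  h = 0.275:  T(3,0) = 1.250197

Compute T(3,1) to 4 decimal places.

Richardson extrapolation on the trapezoidal column (denominator 4−1=3):
T(3,1) = (4·1.250197 − 1.241649) / 3 = 1.253046
(Column j=1 coincides with Simpson's rule on the same nodes.)

1.2530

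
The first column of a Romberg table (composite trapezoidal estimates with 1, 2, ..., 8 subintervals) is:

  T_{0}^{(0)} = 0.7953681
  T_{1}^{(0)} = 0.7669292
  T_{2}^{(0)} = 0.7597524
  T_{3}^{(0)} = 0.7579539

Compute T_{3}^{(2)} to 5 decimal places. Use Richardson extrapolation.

0.75735

Richardson extrapolation on the trapezoidal column (denominator 4−1=3):
T_{2}^{(1)} = (4·0.7597524 − 0.7669292) / 3 = 0.7573601
T_{3}^{(1)} = 0.7579539 + (0.7579539 − 0.7597524)/3 = 0.7573544
T_{3}^{(2)} = 0.7573544 + (0.7573544 − 0.7573601)/15 = 0.7573540
(Column j=1 coincides with Simpson's rule on the same nodes.)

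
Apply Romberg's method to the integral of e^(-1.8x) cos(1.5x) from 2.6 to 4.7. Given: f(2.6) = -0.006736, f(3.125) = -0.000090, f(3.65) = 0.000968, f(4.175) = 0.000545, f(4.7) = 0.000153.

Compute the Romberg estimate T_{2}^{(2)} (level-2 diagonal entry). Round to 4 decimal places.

-0.0005

T_{0}^{(0)} (trapezoid, 1 panel, h=2.1000): -0.006912
T_{1}^{(0)} (trapezoid, 2 panels, h=1.0500): -0.002440
T_{2}^{(0)} (trapezoid, 4 panels, h=0.5250): -0.000981
T_{1}^{(1)} = -0.002440 + (-0.002440 − (-0.006912))/3 = -0.000949
T_{2}^{(1)} = -0.000981 + (-0.000981 − (-0.002440))/3 = -0.000495
T_{2}^{(2)} = -0.000495 + (-0.000495 − (-0.000949))/15 = -0.000465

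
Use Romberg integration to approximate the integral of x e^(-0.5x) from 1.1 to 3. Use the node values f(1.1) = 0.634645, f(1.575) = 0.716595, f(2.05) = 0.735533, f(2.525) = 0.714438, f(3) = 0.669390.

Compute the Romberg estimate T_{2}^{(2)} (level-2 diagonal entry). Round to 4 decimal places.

T_{0}^{(0)} (trapezoid, 1 panel, h=1.9000): 1.238833
T_{1}^{(0)} (trapezoid, 2 panels, h=0.9500): 1.318173
T_{2}^{(0)} (trapezoid, 4 panels, h=0.4750): 1.338827
T_{1}^{(1)} = 1.318173 + (1.318173 − 1.238833)/3 = 1.344620
T_{2}^{(1)} = 1.338827 + (1.338827 − 1.318173)/3 = 1.345712
T_{2}^{(2)} = 1.345712 + (1.345712 − 1.344620)/15 = 1.345785

1.3458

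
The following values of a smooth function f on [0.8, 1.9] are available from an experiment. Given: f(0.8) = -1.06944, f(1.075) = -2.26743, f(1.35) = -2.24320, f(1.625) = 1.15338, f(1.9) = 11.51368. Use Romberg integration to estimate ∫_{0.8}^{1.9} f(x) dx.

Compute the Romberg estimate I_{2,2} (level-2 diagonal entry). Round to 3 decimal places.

0.129

I_{0,0} (trapezoid, 1 panel, h=1.1000): 5.74433
I_{1,0} (trapezoid, 2 panels, h=0.5500): 1.63841
I_{2,0} (trapezoid, 4 panels, h=0.2750): 0.51284
I_{1,1} = 1.63841 + (1.63841 − 5.74433)/3 = 0.26977
I_{2,1} = 0.51284 + (0.51284 − 1.63841)/3 = 0.13765
I_{2,2} = 0.13765 + (0.13765 − 0.26977)/15 = 0.12884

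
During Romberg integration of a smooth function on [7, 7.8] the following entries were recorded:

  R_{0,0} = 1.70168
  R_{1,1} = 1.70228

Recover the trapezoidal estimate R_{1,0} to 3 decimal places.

From R_{1,1} = (4·R_{1,0} − R_{0,0})/3, solve for R_{1,0}:
4·R_{1,0} = 3·1.70228 + 1.70168 = 6.80852
R_{1,0} = 1.70213

1.702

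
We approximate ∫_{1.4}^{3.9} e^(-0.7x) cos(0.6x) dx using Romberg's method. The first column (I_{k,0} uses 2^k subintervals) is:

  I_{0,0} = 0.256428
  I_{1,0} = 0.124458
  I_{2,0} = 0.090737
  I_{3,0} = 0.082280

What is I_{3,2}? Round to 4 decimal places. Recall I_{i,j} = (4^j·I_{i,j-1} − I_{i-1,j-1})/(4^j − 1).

Richardson extrapolation on the trapezoidal column (denominator 4−1=3):
I_{2,1} = (4·0.090737 − 0.124458) / 3 = 0.079497
I_{3,1} = 0.082280 + (0.082280 − 0.090737)/3 = 0.079461
I_{3,2} = (16·0.079461 − 0.079497) / 15 = 0.079459

0.0795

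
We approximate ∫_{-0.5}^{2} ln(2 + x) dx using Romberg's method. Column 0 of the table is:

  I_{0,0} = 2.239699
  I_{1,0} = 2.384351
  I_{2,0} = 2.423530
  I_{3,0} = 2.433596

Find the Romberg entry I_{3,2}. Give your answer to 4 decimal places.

Richardson extrapolation on the trapezoidal column (denominator 4−1=3):
I_{2,1} = 2.423530 + (2.423530 − 2.384351)/3 = 2.436590
I_{3,1} = 2.433596 + (2.433596 − 2.423530)/3 = 2.436951
I_{3,2} = (16·2.436951 − 2.436590) / 15 = 2.436975
(Column j=1 coincides with Simpson's rule on the same nodes.)

2.4370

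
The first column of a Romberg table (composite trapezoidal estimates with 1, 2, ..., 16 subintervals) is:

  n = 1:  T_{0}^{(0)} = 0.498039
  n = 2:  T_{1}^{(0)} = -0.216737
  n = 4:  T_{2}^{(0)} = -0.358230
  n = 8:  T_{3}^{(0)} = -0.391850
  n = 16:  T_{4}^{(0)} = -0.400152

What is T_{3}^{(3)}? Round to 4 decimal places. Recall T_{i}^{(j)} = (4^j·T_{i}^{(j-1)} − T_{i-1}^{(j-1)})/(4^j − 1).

Richardson extrapolation on the trapezoidal column (denominator 4−1=3):
T_{1}^{(1)} = -0.216737 + (-0.216737 − 0.498039)/3 = -0.454996
T_{2}^{(1)} = (4·(-0.358230) − (-0.216737)) / 3 = -0.405394
T_{3}^{(1)} = -0.391850 + (-0.391850 − (-0.358230))/3 = -0.403057
T_{2}^{(2)} = (16·(-0.405394) − (-0.454996)) / 15 = -0.402087
T_{3}^{(2)} = (16·(-0.403057) − (-0.405394)) / 15 = -0.402901
T_{3}^{(3)} = -0.402901 + (-0.402901 − (-0.402087))/63 = -0.402914

-0.4029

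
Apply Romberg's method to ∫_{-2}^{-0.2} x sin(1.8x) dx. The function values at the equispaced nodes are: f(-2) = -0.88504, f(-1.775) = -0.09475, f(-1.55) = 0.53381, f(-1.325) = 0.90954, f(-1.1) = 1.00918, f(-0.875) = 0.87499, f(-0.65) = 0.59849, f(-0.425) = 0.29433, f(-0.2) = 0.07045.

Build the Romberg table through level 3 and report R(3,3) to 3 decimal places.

0.855

R(0,0) (trapezoid, 1 panel, h=1.8000): -0.73313
R(1,0) (trapezoid, 2 panels, h=0.9000): 0.54170
R(2,0) (trapezoid, 4 panels, h=0.4500): 0.78038
R(3,0) (trapezoid, 8 panels, h=0.2250): 0.83662
R(1,1) = 0.54170 + (0.54170 − (-0.73313))/3 = 0.96664
R(2,1) = 0.78038 + (0.78038 − 0.54170)/3 = 0.85994
R(3,1) = 0.83662 + (0.83662 − 0.78038)/3 = 0.85537
R(2,2) = 0.85994 + (0.85994 − 0.96664)/15 = 0.85283
R(3,2) = 0.85537 + (0.85537 − 0.85994)/15 = 0.85507
R(3,3) = 0.85507 + (0.85507 − 0.85283)/63 = 0.85511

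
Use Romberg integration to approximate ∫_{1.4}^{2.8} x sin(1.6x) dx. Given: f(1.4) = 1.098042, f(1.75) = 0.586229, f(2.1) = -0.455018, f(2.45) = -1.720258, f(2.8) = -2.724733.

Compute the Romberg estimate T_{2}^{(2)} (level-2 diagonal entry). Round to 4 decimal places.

T_{0}^{(0)} (trapezoid, 1 panel, h=1.4000): -1.138684
T_{1}^{(0)} (trapezoid, 2 panels, h=0.7000): -0.887854
T_{2}^{(0)} (trapezoid, 4 panels, h=0.3500): -0.840837
T_{1}^{(1)} = -0.887854 + (-0.887854 − (-1.138684))/3 = -0.804244
T_{2}^{(1)} = -0.840837 + (-0.840837 − (-0.887854))/3 = -0.825165
T_{2}^{(2)} = -0.825165 + (-0.825165 − (-0.804244))/15 = -0.826560

-0.8266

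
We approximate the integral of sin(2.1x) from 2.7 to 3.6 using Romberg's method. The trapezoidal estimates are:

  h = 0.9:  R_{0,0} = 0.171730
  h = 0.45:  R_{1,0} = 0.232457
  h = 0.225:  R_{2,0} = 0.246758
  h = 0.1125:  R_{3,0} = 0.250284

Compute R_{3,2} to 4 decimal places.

0.2515

R_{2,1} = 0.246758 + (0.246758 − 0.232457)/3 = 0.251525
R_{3,1} = (4·0.250284 − 0.246758) / 3 = 0.251459
R_{3,2} = 0.251459 + (0.251459 − 0.251525)/15 = 0.251455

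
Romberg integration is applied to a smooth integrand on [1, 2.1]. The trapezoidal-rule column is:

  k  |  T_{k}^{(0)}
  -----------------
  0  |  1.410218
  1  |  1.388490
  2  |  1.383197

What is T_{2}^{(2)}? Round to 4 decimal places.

Richardson extrapolation on the trapezoidal column (denominator 4−1=3):
T_{1}^{(1)} = 1.388490 + (1.388490 − 1.410218)/3 = 1.381247
T_{2}^{(1)} = (4·1.383197 − 1.388490) / 3 = 1.381433
T_{2}^{(2)} = (16·1.381433 − 1.381247) / 15 = 1.381445
(Column j=1 coincides with Simpson's rule on the same nodes.)

1.3814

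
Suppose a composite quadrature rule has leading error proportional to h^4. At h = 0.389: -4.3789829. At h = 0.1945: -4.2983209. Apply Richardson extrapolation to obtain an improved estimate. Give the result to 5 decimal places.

The leading error scales as h^4; refining by a factor of 2 reduces it by 2^4 = 16.
Extrapolated value = (16·A(h/2) − A(h)) / (16 − 1)
= (16·(-4.2983209) − (-4.3789829)) / 15
= -64.3941515 / 15 = -4.2929434

-4.29294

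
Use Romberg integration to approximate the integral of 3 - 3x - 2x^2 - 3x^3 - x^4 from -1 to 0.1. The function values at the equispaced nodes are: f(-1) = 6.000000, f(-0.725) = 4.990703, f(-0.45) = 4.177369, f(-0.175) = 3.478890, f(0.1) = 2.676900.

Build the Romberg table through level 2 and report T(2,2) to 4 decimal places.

T(0,0) (trapezoid, 1 panel, h=1.1000): 4.772295
T(1,0) (trapezoid, 2 panels, h=0.5500): 4.683700
T(2,0) (trapezoid, 4 panels, h=0.2750): 4.670988
T(1,1) = 4.683700 + (4.683700 − 4.772295)/3 = 4.654168
T(2,1) = 4.670988 + (4.670988 − 4.683700)/3 = 4.666751
T(2,2) = 4.666751 + (4.666751 − 4.654168)/15 = 4.667590

4.6676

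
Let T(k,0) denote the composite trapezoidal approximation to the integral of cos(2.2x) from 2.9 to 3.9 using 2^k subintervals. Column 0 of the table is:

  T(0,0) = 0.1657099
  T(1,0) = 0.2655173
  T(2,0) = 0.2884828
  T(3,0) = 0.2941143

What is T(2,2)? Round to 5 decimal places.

Richardson extrapolation on the trapezoidal column (denominator 4−1=3):
T(1,1) = 0.2655173 + (0.2655173 − 0.1657099)/3 = 0.2987864
T(2,1) = (4·0.2884828 − 0.2655173) / 3 = 0.2961380
T(2,2) = 0.2961380 + (0.2961380 − 0.2987864)/15 = 0.2959614

0.29596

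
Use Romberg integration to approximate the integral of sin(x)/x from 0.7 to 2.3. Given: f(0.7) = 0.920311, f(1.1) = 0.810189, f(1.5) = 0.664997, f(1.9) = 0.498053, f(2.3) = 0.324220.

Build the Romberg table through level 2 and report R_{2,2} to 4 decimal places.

1.0410

R_{0,0} (trapezoid, 1 panel, h=1.6000): 0.995625
R_{1,0} (trapezoid, 2 panels, h=0.8000): 1.029810
R_{2,0} (trapezoid, 4 panels, h=0.4000): 1.038202
R_{1,1} = 1.029810 + (1.029810 − 0.995625)/3 = 1.041205
R_{2,1} = 1.038202 + (1.038202 − 1.029810)/3 = 1.040999
R_{2,2} = 1.040999 + (1.040999 − 1.041205)/15 = 1.040985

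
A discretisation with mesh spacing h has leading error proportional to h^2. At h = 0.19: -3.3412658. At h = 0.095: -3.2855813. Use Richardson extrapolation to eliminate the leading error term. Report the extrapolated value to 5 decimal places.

-3.26702

The leading error scales as h^2; refining by a factor of 2 reduces it by 2^2 = 4.
Extrapolated value = (4·A(h/2) − A(h)) / (4 − 1)
= (4·(-3.2855813) − (-3.3412658)) / 3
= -9.8010594 / 3 = -3.2670198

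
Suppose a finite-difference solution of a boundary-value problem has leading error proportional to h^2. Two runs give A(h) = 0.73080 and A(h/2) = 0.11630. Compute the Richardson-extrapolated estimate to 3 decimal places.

The leading error scales as h^2; refining by a factor of 2 reduces it by 2^2 = 4.
Extrapolated value = (4·A(h/2) − A(h)) / (4 − 1)
= (4·0.11630 − 0.73080) / 3
= -0.26560 / 3 = -0.08853

-0.089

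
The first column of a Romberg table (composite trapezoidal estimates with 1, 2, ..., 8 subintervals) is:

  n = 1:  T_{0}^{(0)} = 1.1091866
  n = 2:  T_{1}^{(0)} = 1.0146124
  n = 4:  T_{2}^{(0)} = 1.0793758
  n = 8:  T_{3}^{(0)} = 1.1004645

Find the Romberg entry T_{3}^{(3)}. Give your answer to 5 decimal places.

1.10792

T_{1}^{(1)} = (4·1.0146124 − 1.1091866) / 3 = 0.9830877
T_{2}^{(1)} = 1.0793758 + (1.0793758 − 1.0146124)/3 = 1.1009636
T_{3}^{(1)} = 1.1004645 + (1.1004645 − 1.0793758)/3 = 1.1074941
T_{2}^{(2)} = (16·1.1009636 − 0.9830877) / 15 = 1.1088220
T_{3}^{(2)} = (16·1.1074941 − 1.1009636) / 15 = 1.1079295
T_{3}^{(3)} = (64·1.1079295 − 1.1088220) / 63 = 1.1079153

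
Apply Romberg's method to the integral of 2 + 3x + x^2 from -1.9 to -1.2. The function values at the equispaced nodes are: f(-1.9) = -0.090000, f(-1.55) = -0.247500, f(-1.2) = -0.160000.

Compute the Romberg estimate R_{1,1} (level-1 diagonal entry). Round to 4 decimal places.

-0.1447

R_{0,0} (trapezoid, 1 panel, h=0.7000): -0.087500
R_{1,0} (trapezoid, 2 panels, h=0.3500): -0.130375
R_{1,1} = -0.130375 + (-0.130375 − (-0.087500))/3 = -0.144667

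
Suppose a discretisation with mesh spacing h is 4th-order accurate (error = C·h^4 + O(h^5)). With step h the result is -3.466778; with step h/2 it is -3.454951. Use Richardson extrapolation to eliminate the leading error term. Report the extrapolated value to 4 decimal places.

-3.4542

Extrapolated value = (16·A(h/2) − A(h)) / (16 − 1)
= (16·(-3.454951) − (-3.466778)) / 15
= -51.812438 / 15 = -3.454163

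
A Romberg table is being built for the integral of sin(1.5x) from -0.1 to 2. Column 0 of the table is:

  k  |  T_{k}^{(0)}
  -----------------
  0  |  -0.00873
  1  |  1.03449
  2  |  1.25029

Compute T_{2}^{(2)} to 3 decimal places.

T_{1}^{(1)} = 1.03449 + (1.03449 − (-0.00873))/3 = 1.38223
T_{2}^{(1)} = (4·1.25029 − 1.03449) / 3 = 1.32222
T_{2}^{(2)} = 1.32222 + (1.32222 − 1.38223)/15 = 1.31822

1.318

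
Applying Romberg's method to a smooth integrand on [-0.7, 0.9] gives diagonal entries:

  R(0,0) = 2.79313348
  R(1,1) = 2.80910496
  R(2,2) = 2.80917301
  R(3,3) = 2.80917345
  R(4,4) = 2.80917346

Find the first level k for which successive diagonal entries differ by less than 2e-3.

|R(1,1) − R(0,0)| = 0.01597148 ≥ 2e-3
|R(2,2) − R(1,1)| = 0.00006805 < 2e-3

k = 2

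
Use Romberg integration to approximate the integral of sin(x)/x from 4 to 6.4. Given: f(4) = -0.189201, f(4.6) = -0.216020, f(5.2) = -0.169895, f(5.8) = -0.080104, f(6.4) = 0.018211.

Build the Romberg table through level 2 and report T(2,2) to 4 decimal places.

T(0,0) (trapezoid, 1 panel, h=2.4000): -0.205188
T(1,0) (trapezoid, 2 panels, h=1.2000): -0.306468
T(2,0) (trapezoid, 4 panels, h=0.6000): -0.330908
T(1,1) = -0.306468 + (-0.306468 − (-0.205188))/3 = -0.340228
T(2,1) = -0.330908 + (-0.330908 − (-0.306468))/3 = -0.339055
T(2,2) = -0.339055 + (-0.339055 − (-0.340228))/15 = -0.338977

-0.3390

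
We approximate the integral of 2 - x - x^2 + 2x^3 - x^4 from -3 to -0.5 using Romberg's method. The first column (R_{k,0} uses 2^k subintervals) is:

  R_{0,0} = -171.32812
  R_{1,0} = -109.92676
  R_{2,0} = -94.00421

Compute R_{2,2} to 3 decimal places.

Richardson extrapolation on the trapezoidal column (denominator 4−1=3):
R_{1,1} = (4·(-109.92676) − (-171.32812)) / 3 = -89.45964
R_{2,1} = (4·(-94.00421) − (-109.92676)) / 3 = -88.69669
R_{2,2} = -88.69669 + (-88.69669 − (-89.45964))/15 = -88.64583

-88.646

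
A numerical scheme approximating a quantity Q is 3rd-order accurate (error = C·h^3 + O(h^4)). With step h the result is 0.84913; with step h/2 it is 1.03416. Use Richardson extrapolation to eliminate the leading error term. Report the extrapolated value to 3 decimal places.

1.061

Extrapolated value = (8·A(h/2) − A(h)) / (8 − 1)
= (8·1.03416 − 0.84913) / 7
= 7.42415 / 7 = 1.06059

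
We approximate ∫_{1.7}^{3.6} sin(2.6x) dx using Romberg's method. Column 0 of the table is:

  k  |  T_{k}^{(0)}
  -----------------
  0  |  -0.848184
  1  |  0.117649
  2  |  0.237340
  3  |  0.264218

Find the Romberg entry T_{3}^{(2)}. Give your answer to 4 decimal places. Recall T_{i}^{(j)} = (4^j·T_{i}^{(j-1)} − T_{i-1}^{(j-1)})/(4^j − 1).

Richardson extrapolation on the trapezoidal column (denominator 4−1=3):
T_{2}^{(1)} = 0.237340 + (0.237340 − 0.117649)/3 = 0.277237
T_{3}^{(1)} = 0.264218 + (0.264218 − 0.237340)/3 = 0.273177
T_{3}^{(2)} = 0.273177 + (0.273177 − 0.277237)/15 = 0.272906

0.2729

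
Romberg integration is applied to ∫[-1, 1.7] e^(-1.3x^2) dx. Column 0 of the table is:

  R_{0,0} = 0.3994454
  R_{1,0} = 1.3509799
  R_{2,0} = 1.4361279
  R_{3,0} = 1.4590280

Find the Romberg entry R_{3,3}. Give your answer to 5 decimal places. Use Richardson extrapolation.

R_{1,1} = 1.3509799 + (1.3509799 − 0.3994454)/3 = 1.6681581
R_{2,1} = 1.4361279 + (1.4361279 − 1.3509799)/3 = 1.4645106
R_{3,1} = (4·1.4590280 − 1.4361279) / 3 = 1.4666614
R_{2,2} = (16·1.4645106 − 1.6681581) / 15 = 1.4509341
R_{3,2} = (16·1.4666614 − 1.4645106) / 15 = 1.4668048
R_{3,3} = (64·1.4668048 − 1.4509341) / 63 = 1.4670567
(Column j=1 coincides with Simpson's rule on the same nodes.)

1.46706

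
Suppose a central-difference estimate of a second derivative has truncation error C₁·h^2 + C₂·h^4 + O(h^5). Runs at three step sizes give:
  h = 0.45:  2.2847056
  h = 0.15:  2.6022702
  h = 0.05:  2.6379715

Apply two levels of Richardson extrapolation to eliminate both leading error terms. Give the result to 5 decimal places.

2.64244

First eliminate the h^2 term (factor 3^2 = 9):
  B₁ = (9·2.6022702 − 2.2847056)/8 = 2.6419658
  B₂ = (9·2.6379715 − 2.6022702)/8 = 2.6424342
Then eliminate the h^4 term (factor 3^4 = 81):
  (81·2.6424342 − 2.6419658)/80 = 2.6424401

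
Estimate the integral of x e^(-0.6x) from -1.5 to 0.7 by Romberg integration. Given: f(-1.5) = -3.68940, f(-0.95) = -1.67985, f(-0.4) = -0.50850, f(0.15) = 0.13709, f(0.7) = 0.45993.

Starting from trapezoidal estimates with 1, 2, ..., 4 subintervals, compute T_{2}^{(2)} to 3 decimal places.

-1.909

T_{0}^{(0)} (trapezoid, 1 panel, h=2.2000): -3.55242
T_{1}^{(0)} (trapezoid, 2 panels, h=1.1000): -2.33556
T_{2}^{(0)} (trapezoid, 4 panels, h=0.5500): -2.01630
T_{1}^{(1)} = -2.33556 + (-2.33556 − (-3.55242))/3 = -1.92994
T_{2}^{(1)} = -2.01630 + (-2.01630 − (-2.33556))/3 = -1.90988
T_{2}^{(2)} = -1.90988 + (-1.90988 − (-1.92994))/15 = -1.90854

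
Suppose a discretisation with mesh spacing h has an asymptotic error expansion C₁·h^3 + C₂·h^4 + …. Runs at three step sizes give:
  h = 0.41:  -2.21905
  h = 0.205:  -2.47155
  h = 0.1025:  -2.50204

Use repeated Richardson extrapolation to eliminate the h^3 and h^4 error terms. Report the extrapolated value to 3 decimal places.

-2.506

First eliminate the h^3 term (factor 2^3 = 8):
  B₁ = (8·(-2.47155) − (-2.21905))/7 = -2.50762
  B₂ = (8·(-2.50204) − (-2.47155))/7 = -2.50640
Then eliminate the h^4 term (factor 2^4 = 16):
  (16·(-2.50640) − (-2.50762))/15 = -2.50632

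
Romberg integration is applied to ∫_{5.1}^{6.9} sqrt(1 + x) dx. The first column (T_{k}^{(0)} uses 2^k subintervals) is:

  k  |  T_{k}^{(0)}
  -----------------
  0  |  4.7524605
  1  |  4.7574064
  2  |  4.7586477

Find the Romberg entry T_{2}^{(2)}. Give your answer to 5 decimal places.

Richardson extrapolation on the trapezoidal column (denominator 4−1=3):
T_{1}^{(1)} = 4.7574064 + (4.7574064 − 4.7524605)/3 = 4.7590550
T_{2}^{(1)} = (4·4.7586477 − 4.7574064) / 3 = 4.7590615
T_{2}^{(2)} = (16·4.7590615 − 4.7590550) / 15 = 4.7590619

4.75906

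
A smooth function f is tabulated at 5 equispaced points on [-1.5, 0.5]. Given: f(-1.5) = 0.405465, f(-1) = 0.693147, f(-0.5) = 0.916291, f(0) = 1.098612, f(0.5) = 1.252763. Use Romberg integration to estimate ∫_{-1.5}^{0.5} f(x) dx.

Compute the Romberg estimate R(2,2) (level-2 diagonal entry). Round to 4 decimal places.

R(0,0) (trapezoid, 1 panel, h=2.0000): 1.658228
R(1,0) (trapezoid, 2 panels, h=1.0000): 1.745405
R(2,0) (trapezoid, 4 panels, h=0.5000): 1.768582
R(1,1) = 1.745405 + (1.745405 − 1.658228)/3 = 1.774464
R(2,1) = 1.768582 + (1.768582 − 1.745405)/3 = 1.776308
R(2,2) = 1.776308 + (1.776308 − 1.774464)/15 = 1.776431

1.7764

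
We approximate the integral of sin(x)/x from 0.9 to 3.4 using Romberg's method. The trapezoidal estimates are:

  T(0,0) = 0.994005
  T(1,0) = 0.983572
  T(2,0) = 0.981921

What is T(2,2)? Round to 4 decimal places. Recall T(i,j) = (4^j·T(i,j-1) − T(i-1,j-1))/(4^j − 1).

Richardson extrapolation on the trapezoidal column (denominator 4−1=3):
T(1,1) = 0.983572 + (0.983572 − 0.994005)/3 = 0.980094
T(2,1) = (4·0.981921 − 0.983572) / 3 = 0.981371
T(2,2) = 0.981371 + (0.981371 − 0.980094)/15 = 0.981456
(Column j=1 coincides with Simpson's rule on the same nodes.)

0.9815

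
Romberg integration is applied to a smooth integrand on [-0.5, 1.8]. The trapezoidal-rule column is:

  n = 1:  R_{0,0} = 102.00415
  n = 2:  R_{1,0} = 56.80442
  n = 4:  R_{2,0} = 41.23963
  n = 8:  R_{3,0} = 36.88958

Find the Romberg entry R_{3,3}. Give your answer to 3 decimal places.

Richardson extrapolation on the trapezoidal column (denominator 4−1=3):
R_{1,1} = (4·56.80442 − 102.00415) / 3 = 41.73784
R_{2,1} = (4·41.23963 − 56.80442) / 3 = 36.05137
R_{3,1} = 36.88958 + (36.88958 − 41.23963)/3 = 35.43956
R_{2,2} = (16·36.05137 − 41.73784) / 15 = 35.67227
R_{3,2} = 35.43956 + (35.43956 − 36.05137)/15 = 35.39877
R_{3,3} = (64·35.39877 − 35.67227) / 63 = 35.39443

35.394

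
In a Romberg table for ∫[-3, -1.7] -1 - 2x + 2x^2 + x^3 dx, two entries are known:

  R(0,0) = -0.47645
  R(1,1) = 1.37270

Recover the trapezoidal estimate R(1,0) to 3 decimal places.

0.910

From R(1,1) = (4·R(1,0) − R(0,0))/3, solve for R(1,0):
4·R(1,0) = 3·1.37270 + (-0.47645) = 3.64165
R(1,0) = 0.91041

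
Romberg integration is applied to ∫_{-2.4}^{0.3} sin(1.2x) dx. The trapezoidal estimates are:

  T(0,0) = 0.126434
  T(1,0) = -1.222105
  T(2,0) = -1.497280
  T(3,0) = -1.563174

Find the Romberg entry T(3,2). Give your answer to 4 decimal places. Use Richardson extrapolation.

Richardson extrapolation on the trapezoidal column (denominator 4−1=3):
T(2,1) = -1.497280 + (-1.497280 − (-1.222105))/3 = -1.589005
T(3,1) = -1.563174 + (-1.563174 − (-1.497280))/3 = -1.585139
T(3,2) = (16·(-1.585139) − (-1.589005)) / 15 = -1.584881
(Column j=1 coincides with Simpson's rule on the same nodes.)

-1.5849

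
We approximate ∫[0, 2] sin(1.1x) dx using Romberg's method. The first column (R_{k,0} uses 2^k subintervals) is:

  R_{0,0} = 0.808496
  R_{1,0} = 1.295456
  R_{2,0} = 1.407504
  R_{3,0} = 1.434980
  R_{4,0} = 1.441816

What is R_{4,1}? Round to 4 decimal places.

1.4441

Richardson extrapolation on the trapezoidal column (denominator 4−1=3):
R_{4,1} = (4·1.441816 − 1.434980) / 3 = 1.444095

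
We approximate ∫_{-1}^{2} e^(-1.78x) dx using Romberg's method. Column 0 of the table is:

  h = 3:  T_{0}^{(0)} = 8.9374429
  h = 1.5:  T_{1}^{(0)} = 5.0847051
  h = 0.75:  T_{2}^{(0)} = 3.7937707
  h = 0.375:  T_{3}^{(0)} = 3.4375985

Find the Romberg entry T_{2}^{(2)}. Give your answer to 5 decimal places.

Richardson extrapolation on the trapezoidal column (denominator 4−1=3):
T_{1}^{(1)} = 5.0847051 + (5.0847051 − 8.9374429)/3 = 3.8004592
T_{2}^{(1)} = 3.7937707 + (3.7937707 − 5.0847051)/3 = 3.3634592
T_{2}^{(2)} = 3.3634592 + (3.3634592 − 3.8004592)/15 = 3.3343259

3.33433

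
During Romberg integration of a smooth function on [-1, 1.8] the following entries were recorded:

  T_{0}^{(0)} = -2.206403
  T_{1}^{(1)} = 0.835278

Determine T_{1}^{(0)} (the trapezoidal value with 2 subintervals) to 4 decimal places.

0.0749

From T_{1}^{(1)} = (4·T_{1}^{(0)} − T_{0}^{(0)})/3, solve for T_{1}^{(0)}:
4·T_{1}^{(0)} = 3·0.835278 + (-2.206403) = 0.299431
T_{1}^{(0)} = 0.074858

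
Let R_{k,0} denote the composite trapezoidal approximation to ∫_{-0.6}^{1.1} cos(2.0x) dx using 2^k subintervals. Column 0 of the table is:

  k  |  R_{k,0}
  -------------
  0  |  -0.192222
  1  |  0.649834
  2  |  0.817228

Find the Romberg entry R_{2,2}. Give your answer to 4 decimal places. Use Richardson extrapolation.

R_{1,1} = 0.649834 + (0.649834 − (-0.192222))/3 = 0.930519
R_{2,1} = 0.817228 + (0.817228 − 0.649834)/3 = 0.873026
R_{2,2} = 0.873026 + (0.873026 − 0.930519)/15 = 0.869193

0.8692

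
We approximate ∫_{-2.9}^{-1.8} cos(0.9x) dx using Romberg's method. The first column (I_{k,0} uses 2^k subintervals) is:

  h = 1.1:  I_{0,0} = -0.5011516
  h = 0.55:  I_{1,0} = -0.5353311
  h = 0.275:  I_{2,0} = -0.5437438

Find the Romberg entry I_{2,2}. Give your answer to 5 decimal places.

I_{1,1} = (4·(-0.5353311) − (-0.5011516)) / 3 = -0.5467243
I_{2,1} = -0.5437438 + (-0.5437438 − (-0.5353311))/3 = -0.5465480
I_{2,2} = -0.5465480 + (-0.5465480 − (-0.5467243))/15 = -0.5465362

-0.54654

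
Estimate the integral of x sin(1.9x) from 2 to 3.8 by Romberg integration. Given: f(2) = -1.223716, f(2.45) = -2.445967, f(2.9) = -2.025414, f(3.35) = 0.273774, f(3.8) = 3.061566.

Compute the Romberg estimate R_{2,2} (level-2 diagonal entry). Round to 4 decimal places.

-1.6190

R_{0,0} (trapezoid, 1 panel, h=1.8000): 1.654065
R_{1,0} (trapezoid, 2 panels, h=0.9000): -0.995840
R_{2,0} (trapezoid, 4 panels, h=0.4500): -1.475407
R_{1,1} = -0.995840 + (-0.995840 − 1.654065)/3 = -1.879142
R_{2,1} = -1.475407 + (-1.475407 − (-0.995840))/3 = -1.635263
R_{2,2} = -1.635263 + (-1.635263 − (-1.879142))/15 = -1.619004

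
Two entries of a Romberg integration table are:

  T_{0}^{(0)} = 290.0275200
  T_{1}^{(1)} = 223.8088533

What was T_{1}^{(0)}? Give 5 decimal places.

From T_{1}^{(1)} = (4·T_{1}^{(0)} − T_{0}^{(0)})/3, solve for T_{1}^{(0)}:
4·T_{1}^{(0)} = 3·223.8088533 + 290.0275200 = 961.4540799
T_{1}^{(0)} = 240.3635200

240.36352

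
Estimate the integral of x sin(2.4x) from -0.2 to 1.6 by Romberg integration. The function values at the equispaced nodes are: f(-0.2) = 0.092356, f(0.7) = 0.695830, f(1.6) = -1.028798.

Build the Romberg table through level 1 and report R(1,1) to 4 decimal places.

R(0,0) (trapezoid, 1 panel, h=1.8000): -0.842798
R(1,0) (trapezoid, 2 panels, h=0.9000): 0.204848
R(1,1) = 0.204848 + (0.204848 − (-0.842798))/3 = 0.554063

0.5541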